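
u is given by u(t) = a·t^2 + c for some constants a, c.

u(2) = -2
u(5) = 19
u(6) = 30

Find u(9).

75

From u(2) = -2 and u(5) = 19: 4a + c = -2 and 25a + c = 19.
Subtracting: 21a = 21, so a = 1; then c = -2 − 1·4 = -6.
So u(t) = 1t² − 6, and u(9) = 75.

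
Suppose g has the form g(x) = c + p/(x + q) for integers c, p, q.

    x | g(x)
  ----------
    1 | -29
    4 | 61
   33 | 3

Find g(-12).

(g(x) − c)(x + q) = p for each data point; the three points give a linear system in c and q, then p follows.
Solving: c = 1, q = -3, p = 60, so g(x) = 1 + 60/(x − 3).
Then g(-12) = 1 + 60/(-15) = -3.

-3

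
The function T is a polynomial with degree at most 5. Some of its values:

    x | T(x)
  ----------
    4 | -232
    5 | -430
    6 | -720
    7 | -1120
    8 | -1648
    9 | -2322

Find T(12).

First differences: -198, -290, -400, -528, -674. Second differences: -92, -110, -128, -146. Third differences: -18, -18, -18.
Level-3 differences are constant, so T has degree 3.
Fitting a degree-3 polynomial gives T(x) = -3x³ - x² - 6x.
Then T(12) = -5400.

-5400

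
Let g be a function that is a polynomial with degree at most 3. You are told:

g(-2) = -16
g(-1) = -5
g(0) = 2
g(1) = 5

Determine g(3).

-1

Write g(k) = ak³ + bk² + ck + d; the 4 given values yield a linear system in the 4 coefficients.
Solving, the leading coefficient vanishes, and g(k) = -2k² + 5k + 2.
Then g(3) = -1.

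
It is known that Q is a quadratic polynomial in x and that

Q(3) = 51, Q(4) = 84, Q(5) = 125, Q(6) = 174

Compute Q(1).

First differences: 33, 41, 49. Second differences: 8, 8.
Level-2 differences are constant, so Q has degree 2.
Fitting a degree-2 polynomial gives Q(x) = 4x² + 5x.
Then Q(1) = 9.

9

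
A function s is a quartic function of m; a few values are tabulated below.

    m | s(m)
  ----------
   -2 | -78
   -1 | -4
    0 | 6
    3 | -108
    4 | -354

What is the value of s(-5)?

Write s(m) = am^4 + bm³ + cm² + dm + e; the 5 given values yield a linear system in the 5 coefficients.
Solving, s(m) = -2m^4 + 4m³ - 6m² - 2m + 6.
Then s(-5) = -1884.

-1884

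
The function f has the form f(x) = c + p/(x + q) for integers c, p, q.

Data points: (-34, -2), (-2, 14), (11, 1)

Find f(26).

0

(f(x) − c)(x + q) = p for each data point; the three points give a linear system in c and q, then p follows.
Solving: c = -1, q = 4, p = 30, so f(x) = -1 + 30/(x + 4).
Then f(26) = -1 + 30/30 = 0.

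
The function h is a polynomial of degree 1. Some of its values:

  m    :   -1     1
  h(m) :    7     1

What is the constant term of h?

4

Write h(m) = am + b; the 2 given values yield a linear system in the 2 coefficients.
Solving, h(m) = -3m + 4.
The constant term is h(0) = 4.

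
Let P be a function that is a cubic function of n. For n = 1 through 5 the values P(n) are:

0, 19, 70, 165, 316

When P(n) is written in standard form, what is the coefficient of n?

-7

First differences: 19, 51, 95, 151. Second differences: 32, 44, 56. Third differences: 12, 12.
Level-3 differences are constant, so P has degree 3.
Fitting a degree-3 polynomial gives P(n) = 2n³ + 4n² - 7n + 1.
The coefficient of n is -7.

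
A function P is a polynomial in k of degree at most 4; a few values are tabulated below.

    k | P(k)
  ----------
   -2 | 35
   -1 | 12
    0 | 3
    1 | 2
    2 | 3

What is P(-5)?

248

Write P(k) = ak^4 + bk³ + ck² + dk + e; the 5 given values yield a linear system in the 5 coefficients.
Solving, the leading coefficient vanishes, and P(k) = -k³ + 4k² - 4k + 3.
Then P(-5) = 248.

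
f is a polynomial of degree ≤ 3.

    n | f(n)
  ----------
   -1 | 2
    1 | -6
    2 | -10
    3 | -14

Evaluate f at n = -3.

10

Write f(n) = an³ + bn² + cn + d; the 4 given values yield a linear system in the 4 coefficients.
Solving, the top 2 coefficients vanish, and f(n) = -4n - 2.
Then f(-3) = 10.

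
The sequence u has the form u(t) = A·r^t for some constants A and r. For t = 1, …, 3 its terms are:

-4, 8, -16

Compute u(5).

-64

Consecutive ratio: 8/(-4) = -2, and -16/8 = -2, so r = -2.
Then A·(-2)^1 = -4 gives A = 2, and u(t) = 2·(-2)^t.
u(5) = 2·(-2)^5 = -64.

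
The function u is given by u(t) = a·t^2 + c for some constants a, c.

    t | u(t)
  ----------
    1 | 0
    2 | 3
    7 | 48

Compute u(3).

From u(1) = 0 and u(2) = 3: 1a + c = 0 and 4a + c = 3.
Subtracting: 3a = 3, so a = 1; then c = 0 − 1·1 = -1.
So u(t) = 1t² − 1, and u(3) = 8.

8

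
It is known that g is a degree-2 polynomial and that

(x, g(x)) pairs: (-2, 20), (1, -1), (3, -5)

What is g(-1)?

Write g(x) = ax² + bx + c; the 3 given values yield a linear system in the 3 coefficients.
Solving, g(x) = x² - 6x + 4.
Then g(-1) = 11.

11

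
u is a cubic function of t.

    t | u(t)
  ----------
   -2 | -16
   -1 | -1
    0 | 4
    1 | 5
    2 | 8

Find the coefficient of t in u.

First differences: 15, 5, 1, 3. Second differences: -10, -4, 2. Third differences: 6, 6.
Level-3 differences are constant, so u has degree 3.
Fitting a degree-3 polynomial gives u(t) = t³ - 2t² + 2t + 4.
The coefficient of t is 2.

2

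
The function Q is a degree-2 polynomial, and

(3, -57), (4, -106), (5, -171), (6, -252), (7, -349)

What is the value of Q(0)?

-6

First differences: -49, -65, -81, -97. Second differences: -16, -16, -16.
Level-2 differences are constant, so Q has degree 2.
Fitting a degree-2 polynomial gives Q(t) = -8t² + 7t - 6.
Then Q(0) = -6.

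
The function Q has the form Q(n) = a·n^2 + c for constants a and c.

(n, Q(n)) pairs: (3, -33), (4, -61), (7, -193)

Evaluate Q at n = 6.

From Q(3) = -33 and Q(4) = -61: 9a + c = -33 and 16a + c = -61.
Subtracting: 7a = -28, so a = -4; then c = -33 − (-4)·9 = 3.
So Q(n) = -4n² + 3, and Q(6) = -141.

-141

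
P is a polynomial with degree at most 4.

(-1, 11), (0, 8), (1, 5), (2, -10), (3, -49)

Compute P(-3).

First differences: -3, -3, -15, -39. Second differences: 0, -12, -24. Third differences: -12, -12.
Level-3 differences are constant, so P has degree 3.
Fitting a degree-3 polynomial gives P(m) = -2m³ - m + 8.
Then P(-3) = 65.

65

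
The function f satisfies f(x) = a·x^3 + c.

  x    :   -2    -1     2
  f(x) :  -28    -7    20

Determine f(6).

From f(-2) = -28 and f(-1) = -7: -8a + c = -28 and -1a + c = -7.
Subtracting: 7a = 21, so a = 3; then c = -28 − 3·(-8) = -4.
So f(x) = 3x³ − 4, and f(6) = 644.

644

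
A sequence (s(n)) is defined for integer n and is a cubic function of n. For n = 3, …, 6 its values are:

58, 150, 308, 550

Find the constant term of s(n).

Write s(n) = an³ + bn² + cn + d; the 4 given values yield a linear system in the 4 coefficients.
Solving, s(n) = 3n³ - 3n² + 2n - 2.
The constant term is s(0) = -2.

-2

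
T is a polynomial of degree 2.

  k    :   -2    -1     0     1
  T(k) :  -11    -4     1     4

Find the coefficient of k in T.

Write T(k) = ak² + bk + c; the 4 given values yield a linear system in the 3 coefficients.
Solving, T(k) = -k² + 4k + 1.
The coefficient of k is 4.

4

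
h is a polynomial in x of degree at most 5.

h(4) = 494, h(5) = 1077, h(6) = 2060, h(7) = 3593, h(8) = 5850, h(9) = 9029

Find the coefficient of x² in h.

4

First differences: 583, 983, 1533, 2257, 3179. Second differences: 400, 550, 724, 922. Third differences: 150, 174, 198. Fourth differences: 24, 24.
Level-4 differences are constant, so h has degree 4.
Fitting a degree-4 polynomial gives h(x) = x^4 + 3x³ + 4x² - 5x + 2.
The coefficient of x² is 4.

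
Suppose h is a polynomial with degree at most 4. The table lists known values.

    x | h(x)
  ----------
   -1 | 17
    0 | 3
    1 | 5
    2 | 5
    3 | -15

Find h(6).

-375

Write h(x) = ax^4 + bx³ + cx² + dx + e; the 5 given values yield a linear system in the 5 coefficients.
Solving, the leading coefficient vanishes, and h(x) = -3x³ + 8x² - 3x + 3.
Then h(6) = -375.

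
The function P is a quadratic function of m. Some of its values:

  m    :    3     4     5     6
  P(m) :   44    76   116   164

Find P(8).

First differences: 32, 40, 48. Second differences: 8, 8.
Level-2 differences are constant, so P has degree 2.
Fitting a degree-2 polynomial gives P(m) = 4m² + 4m - 4.
Then P(8) = 284.

284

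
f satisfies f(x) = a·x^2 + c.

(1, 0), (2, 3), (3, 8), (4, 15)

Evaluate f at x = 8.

From f(1) = 0 and f(2) = 3: 1a + c = 0 and 4a + c = 3.
Subtracting: 3a = 3, so a = 1; then c = 0 − 1·1 = -1.
So f(x) = 1x² − 1, and f(8) = 63.

63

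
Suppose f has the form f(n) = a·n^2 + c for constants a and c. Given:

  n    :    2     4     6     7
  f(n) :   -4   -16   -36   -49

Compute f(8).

From f(2) = -4 and f(4) = -16: 4a + c = -4 and 16a + c = -16.
Subtracting: 12a = -12, so a = -1; then c = -4 − (-1)·4 = 0.
So f(n) = -1n² + 0, and f(8) = -64.

-64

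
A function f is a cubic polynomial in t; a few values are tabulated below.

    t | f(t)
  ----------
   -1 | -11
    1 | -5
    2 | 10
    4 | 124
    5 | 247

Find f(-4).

Write f(t) = at³ + bt² + ct + d; the 5 given values yield a linear system in the 4 coefficients.
Solving, f(t) = 2t³ + t - 8.
Then f(-4) = -140.

-140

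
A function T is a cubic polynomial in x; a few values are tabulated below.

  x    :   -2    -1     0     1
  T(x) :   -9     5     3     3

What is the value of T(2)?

23

Write T(x) = ax³ + bx² + cx + d; the 4 given values yield a linear system in the 4 coefficients.
Solving, T(x) = 3x³ + x² - 4x + 3.
Then T(2) = 23.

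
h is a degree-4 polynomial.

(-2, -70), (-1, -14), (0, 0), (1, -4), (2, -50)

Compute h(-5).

-1450

Write h(t) = at^4 + bt³ + ct² + dt + e; the 5 given values yield a linear system in the 5 coefficients.
Solving, h(t) = -2t^4 - 7t² + 5t.
Then h(-5) = -1450.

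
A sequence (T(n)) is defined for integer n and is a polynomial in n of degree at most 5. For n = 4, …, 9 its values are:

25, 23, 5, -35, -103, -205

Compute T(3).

First differences: -2, -18, -40, -68, -102. Second differences: -16, -22, -28, -34. Third differences: -6, -6, -6.
Level-3 differences are constant, so T has degree 3.
Fitting a degree-3 polynomial gives T(n) = -n³ + 7n² - 4n - 7.
Then T(3) = 17.

17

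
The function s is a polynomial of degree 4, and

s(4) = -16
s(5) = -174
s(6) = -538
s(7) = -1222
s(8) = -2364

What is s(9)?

-4126

Write s(x) = ax^4 + bx³ + cx² + dx + e; the 5 given values yield a linear system in the 5 coefficients.
Solving, s(x) = -x^4 + 3x³ + 3x² + x - 4.
Then s(9) = -4126.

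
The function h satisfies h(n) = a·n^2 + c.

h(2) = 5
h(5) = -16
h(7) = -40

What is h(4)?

-7

From h(2) = 5 and h(5) = -16: 4a + c = 5 and 25a + c = -16.
Subtracting: 21a = -21, so a = -1; then c = 5 − (-1)·4 = 9.
So h(n) = -1n² + 9, and h(4) = -7.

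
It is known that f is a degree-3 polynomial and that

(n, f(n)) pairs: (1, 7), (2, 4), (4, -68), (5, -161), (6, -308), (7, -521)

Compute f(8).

Write f(n) = an³ + bn² + cn + d; the 6 given values yield a linear system in the 4 coefficients.
Solving, f(n) = -2n³ + 3n² + 2n + 4.
Then f(8) = -812.

-812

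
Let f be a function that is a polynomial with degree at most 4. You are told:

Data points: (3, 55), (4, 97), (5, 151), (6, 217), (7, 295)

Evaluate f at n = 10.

601

First differences: 42, 54, 66, 78. Second differences: 12, 12, 12.
Level-2 differences are constant, so f has degree 2.
Fitting a degree-2 polynomial gives f(n) = 6n² + 1.
Then f(10) = 601.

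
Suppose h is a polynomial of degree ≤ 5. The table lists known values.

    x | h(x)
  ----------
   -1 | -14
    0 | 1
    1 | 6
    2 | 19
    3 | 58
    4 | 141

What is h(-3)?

-146

First differences: 15, 5, 13, 39, 83. Second differences: -10, 8, 26, 44. Third differences: 18, 18, 18.
Level-3 differences are constant, so h has degree 3.
Fitting a degree-3 polynomial gives h(x) = 3x³ - 5x² + 7x + 1.
Then h(-3) = -146.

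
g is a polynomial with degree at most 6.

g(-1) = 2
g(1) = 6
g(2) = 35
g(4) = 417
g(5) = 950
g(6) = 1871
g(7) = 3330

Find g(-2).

-9

Write g(k) = ak^6 + bk^5 + ck^4 + dk³ + ek² + pk + q; the 7 given values yield a linear system in the 7 coefficients.
Solving, the top 2 coefficients vanish, and g(k) = k^4 + 3k³ - 2k² - k + 5.
Then g(-2) = -9.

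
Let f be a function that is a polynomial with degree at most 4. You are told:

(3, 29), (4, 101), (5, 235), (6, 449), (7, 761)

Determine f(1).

-1

First differences: 72, 134, 214, 312. Second differences: 62, 80, 98. Third differences: 18, 18.
Level-3 differences are constant, so f has degree 3.
Fitting a degree-3 polynomial gives f(m) = 3m³ - 5m² - 4m + 5.
Then f(1) = -1.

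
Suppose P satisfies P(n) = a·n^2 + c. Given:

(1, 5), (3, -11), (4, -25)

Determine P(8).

-121

From P(1) = 5 and P(3) = -11: 1a + c = 5 and 9a + c = -11.
Subtracting: 8a = -16, so a = -2; then c = 5 − (-2)·1 = 7.
So P(n) = -2n² + 7, and P(8) = -121.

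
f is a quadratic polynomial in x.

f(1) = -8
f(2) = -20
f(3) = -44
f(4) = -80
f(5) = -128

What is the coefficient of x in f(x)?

Write f(x) = ax² + bx + c; the 5 given values yield a linear system in the 3 coefficients.
Solving, f(x) = -6x² + 6x - 8.
The coefficient of x is 6.

6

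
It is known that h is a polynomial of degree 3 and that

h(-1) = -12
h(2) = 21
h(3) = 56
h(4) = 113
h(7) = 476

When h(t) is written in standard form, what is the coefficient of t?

6

Write h(t) = at³ + bt² + ct + d; the 5 given values yield a linear system in the 4 coefficients.
Solving, h(t) = t³ + 2t² + 6t - 7.
The coefficient of t is 6.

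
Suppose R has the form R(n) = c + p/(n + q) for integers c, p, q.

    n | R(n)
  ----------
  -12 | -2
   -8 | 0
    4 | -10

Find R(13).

(R(n) − c)(n + q) = p for each data point; the three points give a linear system in c and q, then p follows.
Solving: c = -5, q = 2, p = -30, so R(n) = -5 − 30/(n + 2).
Then R(13) = -5 − 30/15 = -7.

-7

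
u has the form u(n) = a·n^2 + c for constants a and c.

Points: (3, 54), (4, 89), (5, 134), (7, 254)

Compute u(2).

29

From u(3) = 54 and u(4) = 89: 9a + c = 54 and 16a + c = 89.
Subtracting: 7a = 35, so a = 5; then c = 54 − 5·9 = 9.
So u(n) = 5n² + 9, and u(2) = 29.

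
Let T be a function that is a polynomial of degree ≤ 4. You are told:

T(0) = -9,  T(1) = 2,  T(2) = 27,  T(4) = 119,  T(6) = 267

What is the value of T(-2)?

Write T(k) = ak^4 + bk³ + ck² + dk + e; the 5 given values yield a linear system in the 5 coefficients.
Solving, the top 2 coefficients vanish, and T(k) = 7k² + 4k - 9.
Then T(-2) = 11.

11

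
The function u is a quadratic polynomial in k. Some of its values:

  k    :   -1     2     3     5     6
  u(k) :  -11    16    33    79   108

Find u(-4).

Write u(k) = ak² + bk + c; the 5 given values yield a linear system in the 3 coefficients.
Solving, u(k) = 2k² + 7k - 6.
Then u(-4) = -2.

-2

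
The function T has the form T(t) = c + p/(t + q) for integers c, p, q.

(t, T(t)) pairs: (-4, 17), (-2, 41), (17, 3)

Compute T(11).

2

(T(t) − c)(t + q) = p for each data point; the three points give a linear system in c and q, then p follows.
Solving: c = 5, q = 1, p = -36, so T(t) = 5 − 36/(t + 1).
Then T(11) = 5 − 36/12 = 2.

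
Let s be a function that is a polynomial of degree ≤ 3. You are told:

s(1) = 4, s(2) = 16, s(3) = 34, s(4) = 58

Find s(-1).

-2

First differences: 12, 18, 24. Second differences: 6, 6.
Level-2 differences are constant, so s has degree 2.
Fitting a degree-2 polynomial gives s(x) = 3x² + 3x - 2.
Then s(-1) = -2.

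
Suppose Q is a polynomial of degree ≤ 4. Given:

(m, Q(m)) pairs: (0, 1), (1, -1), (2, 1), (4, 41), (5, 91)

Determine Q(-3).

-29

Write Q(m) = am^4 + bm³ + cm² + dm + e; the 5 given values yield a linear system in the 5 coefficients.
Solving, the leading coefficient vanishes, and Q(m) = m³ - m² - 2m + 1.
Then Q(-3) = -29.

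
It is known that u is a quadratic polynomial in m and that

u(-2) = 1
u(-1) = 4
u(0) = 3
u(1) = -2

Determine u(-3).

Write u(m) = am² + bm + c; the 4 given values yield a linear system in the 3 coefficients.
Solving, u(m) = -2m² - 3m + 3.
Then u(-3) = -6.

-6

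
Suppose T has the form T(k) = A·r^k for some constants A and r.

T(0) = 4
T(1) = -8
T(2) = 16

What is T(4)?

Consecutive ratio: -8/4 = -2, and 16/(-8) = -2, so r = -2.
Then A·(-2)^0 = 4 gives A = 4, and T(k) = 4·(-2)^k.
T(4) = 4·(-2)^4 = 64.

64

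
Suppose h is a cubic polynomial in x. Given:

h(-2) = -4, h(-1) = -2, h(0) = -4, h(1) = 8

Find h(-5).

Write h(x) = ax³ + bx² + cx + d; the 4 given values yield a linear system in the 4 coefficients.
Solving, h(x) = 3x³ + 7x² + 2x - 4.
Then h(-5) = -214.

-214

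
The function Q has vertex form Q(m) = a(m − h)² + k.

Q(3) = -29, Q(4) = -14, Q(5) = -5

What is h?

First differences 15, 9; second difference -6 = 2a, so a = -3.
Expanding, the m-coefficient is −2ah = 6h; matching it to the data gives h = 6, and then k = -2.
So Q(m) = -3(m − 6)² − 2.
Hence h = 6.

6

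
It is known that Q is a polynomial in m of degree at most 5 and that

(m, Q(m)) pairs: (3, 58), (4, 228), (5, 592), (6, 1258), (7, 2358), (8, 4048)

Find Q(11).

14578

Write Q(m) = am^5 + bm^4 + cm³ + dm² + em + p; the 6 given values yield a linear system in the 6 coefficients.
Solving, the leading coefficient vanishes, and Q(m) = m^4 - 5m - 8.
Then Q(11) = 14578.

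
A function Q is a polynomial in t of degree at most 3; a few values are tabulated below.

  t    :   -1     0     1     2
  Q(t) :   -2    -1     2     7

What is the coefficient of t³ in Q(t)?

Write Q(t) = at³ + bt² + ct + d; the 4 given values yield a linear system in the 4 coefficients.
Solving, the leading coefficient vanishes, and Q(t) = t² + 2t - 1.
The coefficient of t³ is 0.

0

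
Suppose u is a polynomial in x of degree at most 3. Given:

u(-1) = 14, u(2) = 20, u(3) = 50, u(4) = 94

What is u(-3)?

80

Write u(x) = ax³ + bx² + cx + d; the 4 given values yield a linear system in the 4 coefficients.
Solving, the leading coefficient vanishes, and u(x) = 7x² - 5x + 2.
Then u(-3) = 80.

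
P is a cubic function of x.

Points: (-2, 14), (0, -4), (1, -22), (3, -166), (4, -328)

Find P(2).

Write P(x) = ax³ + bx² + cx + d; the 5 given values yield a linear system in the 4 coefficients.
Solving, P(x) = -3x³ - 6x² - 9x - 4.
Then P(2) = -70.

-70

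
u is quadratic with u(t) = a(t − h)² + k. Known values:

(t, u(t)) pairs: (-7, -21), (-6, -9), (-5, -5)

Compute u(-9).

First differences 12, 4; second difference -8 = 2a, so a = -4.
Expanding, the t-coefficient is −2ah = 8h; matching it to the data gives h = -5, and then k = -5.
So u(t) = -4(t + 5)² − 5.
u(-9) = -4·(-4)² − 5 = -69.

-69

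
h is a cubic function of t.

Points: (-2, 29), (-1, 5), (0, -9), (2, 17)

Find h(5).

Write h(t) = at³ + bt² + ct + d; the 4 given values yield a linear system in the 4 coefficients.
Solving, h(t) = t³ + 8t² - 7t - 9.
Then h(5) = 281.

281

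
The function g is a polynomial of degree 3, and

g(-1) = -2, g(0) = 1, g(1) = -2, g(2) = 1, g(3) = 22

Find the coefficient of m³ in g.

First differences: 3, -3, 3, 21. Second differences: -6, 6, 18. Third differences: 12, 12.
Level-3 differences are constant, so g has degree 3.
Fitting a degree-3 polynomial gives g(m) = 2m³ - 3m² - 2m + 1.
The coefficient of m³ is 2.

2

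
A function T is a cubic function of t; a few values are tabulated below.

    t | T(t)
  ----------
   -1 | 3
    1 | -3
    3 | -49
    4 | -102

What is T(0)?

2

Write T(t) = at³ + bt² + ct + d; the 4 given values yield a linear system in the 4 coefficients.
Solving, T(t) = -t³ - 2t² - 2t + 2.
The constant term is T(0) = 2.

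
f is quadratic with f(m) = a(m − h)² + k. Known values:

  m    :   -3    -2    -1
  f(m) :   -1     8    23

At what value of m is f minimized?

-4

First differences 9, 15; second difference 6 = 2a, so a = 3.
Expanding, the m-coefficient is −2ah = -6h; matching it to the data gives h = -4, and then k = -4.
So f(m) = 3(m + 4)² − 4.
Hence h = -4.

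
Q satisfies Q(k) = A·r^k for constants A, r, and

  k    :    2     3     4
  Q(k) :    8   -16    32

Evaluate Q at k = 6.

128

Consecutive ratio: -16/8 = -2, and 32/(-16) = -2, so r = -2.
Then A·(-2)^2 = 8 gives A = 2, and Q(k) = 2·(-2)^k.
Q(6) = 2·(-2)^6 = 128.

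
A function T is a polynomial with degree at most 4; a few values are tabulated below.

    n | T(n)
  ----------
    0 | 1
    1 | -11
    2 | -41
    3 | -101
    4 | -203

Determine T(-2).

First differences: -12, -30, -60, -102. Second differences: -18, -30, -42. Third differences: -12, -12.
Level-3 differences are constant, so T has degree 3.
Fitting a degree-3 polynomial gives T(n) = -2n³ - 3n² - 7n + 1.
Then T(-2) = 19.

19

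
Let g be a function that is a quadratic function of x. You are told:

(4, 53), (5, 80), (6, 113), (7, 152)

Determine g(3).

First differences: 27, 33, 39. Second differences: 6, 6.
Level-2 differences are constant, so g has degree 2.
Fitting a degree-2 polynomial gives g(x) = 3x² + 5.
Then g(3) = 32.

32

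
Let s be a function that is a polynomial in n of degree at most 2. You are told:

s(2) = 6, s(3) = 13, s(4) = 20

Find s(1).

First differences: 7, 7.
Level-1 differences are constant, so s has degree 1.
Fitting a degree-1 polynomial gives s(n) = 7n - 8.
Then s(1) = -1.

-1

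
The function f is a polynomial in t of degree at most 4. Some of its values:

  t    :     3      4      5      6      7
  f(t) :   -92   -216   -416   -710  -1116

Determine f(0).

First differences: -124, -200, -294, -406. Second differences: -76, -94, -112. Third differences: -18, -18.
Level-3 differences are constant, so f has degree 3.
Fitting a degree-3 polynomial gives f(t) = -3t³ - 2t² + t + 4.
Then f(0) = 4.

4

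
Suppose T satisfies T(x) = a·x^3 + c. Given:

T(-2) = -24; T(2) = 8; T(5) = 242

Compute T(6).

From T(-2) = -24 and T(2) = 8: -8a + c = -24 and 8a + c = 8.
Subtracting: 16a = 32, so a = 2; then c = -24 − 2·(-8) = -8.
So T(x) = 2x³ − 8, and T(6) = 424.

424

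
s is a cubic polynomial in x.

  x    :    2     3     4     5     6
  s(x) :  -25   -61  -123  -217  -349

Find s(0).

-7

First differences: -36, -62, -94, -132. Second differences: -26, -32, -38. Third differences: -6, -6.
Level-3 differences are constant, so s has degree 3.
Fitting a degree-3 polynomial gives s(x) = -x³ - 4x² + 3x - 7.
Then s(0) = -7.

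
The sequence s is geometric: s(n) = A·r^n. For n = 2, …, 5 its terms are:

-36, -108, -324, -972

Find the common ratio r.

Consecutive ratio: -108/(-36) = 3, and -324/(-108) = 3, so r = 3.
Then A·3^2 = -36 gives A = -4, and s(n) = -4·3^n.

3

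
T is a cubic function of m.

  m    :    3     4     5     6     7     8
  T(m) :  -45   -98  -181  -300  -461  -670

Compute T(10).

-1256

Write T(m) = am³ + bm² + cm + d; the 6 given values yield a linear system in the 4 coefficients.
Solving, T(m) = -m³ - 3m² + 5m - 6.
Then T(10) = -1256.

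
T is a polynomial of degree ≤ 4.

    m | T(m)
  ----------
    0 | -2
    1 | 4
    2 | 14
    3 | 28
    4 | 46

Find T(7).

124

Write T(m) = am^4 + bm³ + cm² + dm + e; the 5 given values yield a linear system in the 5 coefficients.
Solving, the top 2 coefficients vanish, and T(m) = 2m² + 4m - 2.
Then T(7) = 124.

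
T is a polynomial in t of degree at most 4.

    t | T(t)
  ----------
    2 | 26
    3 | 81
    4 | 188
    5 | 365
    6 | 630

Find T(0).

0

First differences: 55, 107, 177, 265. Second differences: 52, 70, 88. Third differences: 18, 18.
Level-3 differences are constant, so T has degree 3.
Fitting a degree-3 polynomial gives T(t) = 3t³ - t² + 3t.
Then T(0) = 0.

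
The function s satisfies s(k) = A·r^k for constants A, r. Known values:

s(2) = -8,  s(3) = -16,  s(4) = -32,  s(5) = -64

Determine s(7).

-256

Consecutive ratio: -16/(-8) = 2, and -32/(-16) = 2, so r = 2.
Then A·2^2 = -8 gives A = -2, and s(k) = -2·2^k.
s(7) = -2·2^7 = -256.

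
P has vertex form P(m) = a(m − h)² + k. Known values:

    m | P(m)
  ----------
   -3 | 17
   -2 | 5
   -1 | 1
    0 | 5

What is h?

-1

First differences -12, -4, 4; second difference 8 = 2a, so a = 4.
Expanding, the m-coefficient is −2ah = -8h; matching it to the data gives h = -1, and then k = 1.
So P(m) = 4(m + 1)² + 1.
Hence h = -1.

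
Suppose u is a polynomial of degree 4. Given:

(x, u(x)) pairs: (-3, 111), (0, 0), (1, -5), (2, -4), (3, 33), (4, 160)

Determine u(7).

Write u(x) = ax^4 + bx³ + cx² + dx + e; the 6 given values yield a linear system in the 5 coefficients.
Solving, u(x) = x^4 - x³ - x² - 4x.
Then u(7) = 1981.

1981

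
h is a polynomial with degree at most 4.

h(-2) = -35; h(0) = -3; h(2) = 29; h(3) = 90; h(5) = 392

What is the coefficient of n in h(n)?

4

Write h(n) = an^4 + bn³ + cn² + dn + e; the 5 given values yield a linear system in the 5 coefficients.
Solving, the leading coefficient vanishes, and h(n) = 3n³ + 4n - 3.
The coefficient of n is 4.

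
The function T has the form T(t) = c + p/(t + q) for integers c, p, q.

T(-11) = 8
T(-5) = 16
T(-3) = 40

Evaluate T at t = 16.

(T(t) − c)(t + q) = p for each data point; the three points give a linear system in c and q, then p follows.
Solving: c = 4, q = 2, p = -36, so T(t) = 4 − 36/(t + 2).
Then T(16) = 4 − 36/18 = 2.

2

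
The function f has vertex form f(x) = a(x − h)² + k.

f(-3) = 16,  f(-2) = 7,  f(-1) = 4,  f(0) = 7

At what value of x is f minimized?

-1

First differences -9, -3, 3; second difference 6 = 2a, so a = 3.
Expanding, the x-coefficient is −2ah = -6h; matching it to the data gives h = -1, and then k = 4.
So f(x) = 3(x + 1)² + 4.
Hence h = -1.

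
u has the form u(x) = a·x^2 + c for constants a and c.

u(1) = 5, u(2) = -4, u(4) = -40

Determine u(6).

From u(1) = 5 and u(2) = -4: 1a + c = 5 and 4a + c = -4.
Subtracting: 3a = -9, so a = -3; then c = 5 − (-3)·1 = 8.
So u(x) = -3x² + 8, and u(6) = -100.

-100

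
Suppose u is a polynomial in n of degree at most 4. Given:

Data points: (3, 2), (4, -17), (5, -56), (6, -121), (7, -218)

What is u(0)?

-1

Write u(n) = an^4 + bn³ + cn² + dn + e; the 5 given values yield a linear system in the 5 coefficients.
Solving, the leading coefficient vanishes, and u(n) = -n³ + 2n² + 4n - 1.
Then u(0) = -1.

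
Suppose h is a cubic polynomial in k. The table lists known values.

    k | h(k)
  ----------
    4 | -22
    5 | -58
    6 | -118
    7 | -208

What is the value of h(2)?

Write h(k) = ak³ + bk² + ck + d; the 4 given values yield a linear system in the 4 coefficients.
Solving, h(k) = -k³ + 3k² - 2k + 2.
Then h(2) = 2.

2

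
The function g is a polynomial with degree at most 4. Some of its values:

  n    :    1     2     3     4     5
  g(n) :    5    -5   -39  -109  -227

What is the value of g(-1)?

1

First differences: -10, -34, -70, -118. Second differences: -24, -36, -48. Third differences: -12, -12.
Level-3 differences are constant, so g has degree 3.
Fitting a degree-3 polynomial gives g(n) = -2n³ + 4n + 3.
Then g(-1) = 1.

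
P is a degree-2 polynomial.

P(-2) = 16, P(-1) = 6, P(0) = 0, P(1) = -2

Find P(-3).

30

Write P(m) = am² + bm + c; the 4 given values yield a linear system in the 3 coefficients.
Solving, P(m) = 2m² - 4m.
Then P(-3) = 30.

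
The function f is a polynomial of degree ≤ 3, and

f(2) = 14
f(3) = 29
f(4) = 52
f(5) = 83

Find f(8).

224

First differences: 15, 23, 31. Second differences: 8, 8.
Level-2 differences are constant, so f has degree 2.
Fitting a degree-2 polynomial gives f(n) = 4n² - 5n + 8.
Then f(8) = 224.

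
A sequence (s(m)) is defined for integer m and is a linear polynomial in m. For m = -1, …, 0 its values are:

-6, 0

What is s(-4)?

Write s(m) = am + b; the 2 given values yield a linear system in the 2 coefficients.
Solving, s(m) = 6m.
Then s(-4) = -24.

-24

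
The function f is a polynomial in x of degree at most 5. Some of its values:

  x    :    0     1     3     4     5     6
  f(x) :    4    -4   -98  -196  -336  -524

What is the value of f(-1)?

-6

Write f(x) = ax^5 + bx^4 + cx³ + dx² + ex + p; the 6 given values yield a linear system in the 6 coefficients.
Solving, the top 2 coefficients vanish, and f(x) = -x³ - 9x² + 2x + 4.
Then f(-1) = -6.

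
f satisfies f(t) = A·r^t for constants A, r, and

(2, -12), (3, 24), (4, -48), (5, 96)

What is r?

Consecutive ratio: 24/(-12) = -2, and -48/24 = -2, so r = -2.
Then A·(-2)^2 = -12 gives A = -3, and f(t) = -3·(-2)^t.

-2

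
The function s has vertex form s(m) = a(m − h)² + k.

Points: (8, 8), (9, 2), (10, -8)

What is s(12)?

-40

First differences -6, -10; second difference -4 = 2a, so a = -2.
Expanding, the m-coefficient is −2ah = 4h; matching it to the data gives h = 7, and then k = 10.
So s(m) = -2(m − 7)² + 10.
s(12) = -2·5² + 10 = -40.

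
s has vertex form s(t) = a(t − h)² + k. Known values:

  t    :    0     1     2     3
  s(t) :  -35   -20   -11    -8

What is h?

First differences 15, 9, 3; second difference -6 = 2a, so a = -3.
Expanding, the t-coefficient is −2ah = 6h; matching it to the data gives h = 3, and then k = -8.
So s(t) = -3(t − 3)² − 8.
Hence h = 3.

3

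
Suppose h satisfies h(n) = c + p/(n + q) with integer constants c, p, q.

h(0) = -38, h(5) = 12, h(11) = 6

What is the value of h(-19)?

(h(n) − c)(n + q) = p for each data point; the three points give a linear system in c and q, then p follows.
Solving: c = 2, q = -1, p = 40, so h(n) = 2 + 40/(n − 1).
Then h(-19) = 2 + 40/(-20) = 0.

0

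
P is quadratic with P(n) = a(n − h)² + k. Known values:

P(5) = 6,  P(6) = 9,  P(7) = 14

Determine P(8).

First differences 3, 5; second difference 2 = 2a, so a = 1.
Expanding, the n-coefficient is −2ah = -2h; matching it to the data gives h = 4, and then k = 5.
So P(n) = 1(n − 4)² + 5.
P(8) = 1·4² + 5 = 21.

21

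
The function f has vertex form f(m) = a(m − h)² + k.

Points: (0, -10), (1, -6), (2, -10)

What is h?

First differences 4, -4; second difference -8 = 2a, so a = -4.
Expanding, the m-coefficient is −2ah = 8h; matching it to the data gives h = 1, and then k = -6.
So f(m) = -4(m − 1)² − 6.
Hence h = 1.

1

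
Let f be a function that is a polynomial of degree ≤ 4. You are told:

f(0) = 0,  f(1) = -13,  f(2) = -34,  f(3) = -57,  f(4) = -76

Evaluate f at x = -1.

First differences: -13, -21, -23, -19. Second differences: -8, -2, 4. Third differences: 6, 6.
Level-3 differences are constant, so f has degree 3.
Fitting a degree-3 polynomial gives f(x) = x³ - 7x² - 7x.
Then f(-1) = -1.

-1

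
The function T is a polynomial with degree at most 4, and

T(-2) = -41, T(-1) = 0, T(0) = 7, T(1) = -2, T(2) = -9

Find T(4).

55

Write T(m) = am^4 + bm³ + cm² + dm + e; the 5 given values yield a linear system in the 5 coefficients.
Solving, the leading coefficient vanishes, and T(m) = 3m³ - 8m² - 4m + 7.
Then T(4) = 55.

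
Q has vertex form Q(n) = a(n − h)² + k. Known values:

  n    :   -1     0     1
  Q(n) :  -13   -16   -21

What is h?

First differences -3, -5; second difference -2 = 2a, so a = -1.
Expanding, the n-coefficient is −2ah = 2h; matching it to the data gives h = -2, and then k = -12.
So Q(n) = -1(n + 2)² − 12.
Hence h = -2.

-2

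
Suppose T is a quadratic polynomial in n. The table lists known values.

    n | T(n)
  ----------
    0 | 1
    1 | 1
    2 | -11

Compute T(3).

-35

Write T(n) = an² + bn + c; the 3 given values yield a linear system in the 3 coefficients.
Solving, T(n) = -6n² + 6n + 1.
Then T(3) = -35.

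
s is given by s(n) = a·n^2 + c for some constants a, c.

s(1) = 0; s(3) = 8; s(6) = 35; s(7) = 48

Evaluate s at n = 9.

From s(1) = 0 and s(3) = 8: 1a + c = 0 and 9a + c = 8.
Subtracting: 8a = 8, so a = 1; then c = 0 − 1·1 = -1.
So s(n) = 1n² − 1, and s(9) = 80.

80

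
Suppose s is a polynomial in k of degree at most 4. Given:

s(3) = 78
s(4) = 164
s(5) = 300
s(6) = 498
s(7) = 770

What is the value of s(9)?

1584

Write s(k) = ak^4 + bk³ + ck² + dk + e; the 5 given values yield a linear system in the 5 coefficients.
Solving, the leading coefficient vanishes, and s(k) = 2k³ + k² + 5k.
Then s(9) = 1584.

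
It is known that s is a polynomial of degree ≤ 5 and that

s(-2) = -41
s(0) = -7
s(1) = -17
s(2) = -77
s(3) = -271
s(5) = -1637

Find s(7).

Write s(t) = at^5 + bt^4 + ct³ + dt² + et + p; the 6 given values yield a linear system in the 6 coefficients.
Solving, the leading coefficient vanishes, and s(t) = -2t^4 - 2t³ - 5t² - t - 7.
Then s(7) = -5747.

-5747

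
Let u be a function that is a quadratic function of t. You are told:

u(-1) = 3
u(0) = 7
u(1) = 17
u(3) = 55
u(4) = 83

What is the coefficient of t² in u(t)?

3

Write u(t) = at² + bt + c; the 5 given values yield a linear system in the 3 coefficients.
Solving, u(t) = 3t² + 7t + 7.
The coefficient of t² is 3.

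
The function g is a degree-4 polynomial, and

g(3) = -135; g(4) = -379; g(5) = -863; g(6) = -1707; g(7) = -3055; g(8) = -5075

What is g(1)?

First differences: -244, -484, -844, -1348, -2020. Second differences: -240, -360, -504, -672. Third differences: -120, -144, -168. Fourth differences: -24, -24.
Level-4 differences are constant, so g has degree 4.
Fitting a degree-4 polynomial gives g(n) = -n^4 - 2n³ + n² - 2n - 3.
Then g(1) = -7.

-7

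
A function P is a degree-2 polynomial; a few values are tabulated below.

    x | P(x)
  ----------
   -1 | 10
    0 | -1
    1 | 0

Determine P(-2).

33

Write P(x) = ax² + bx + c; the 3 given values yield a linear system in the 3 coefficients.
Solving, P(x) = 6x² - 5x - 1.
Then P(-2) = 33.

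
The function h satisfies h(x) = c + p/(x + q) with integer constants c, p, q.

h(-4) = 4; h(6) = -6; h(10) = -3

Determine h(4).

(h(x) − c)(x + q) = p for each data point; the three points give a linear system in c and q, then p follows.
Solving: c = 0, q = -2, p = -24, so h(x) = -24/(x − 2).
Then h(4) = 0 − 24/2 = -12.

-12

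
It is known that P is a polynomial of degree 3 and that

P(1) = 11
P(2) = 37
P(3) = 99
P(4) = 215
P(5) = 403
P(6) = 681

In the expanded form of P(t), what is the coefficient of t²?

0

Write P(t) = at³ + bt² + ct + d; the 6 given values yield a linear system in the 4 coefficients.
Solving, P(t) = 3t³ + 5t + 3.
The coefficient of t² is 0.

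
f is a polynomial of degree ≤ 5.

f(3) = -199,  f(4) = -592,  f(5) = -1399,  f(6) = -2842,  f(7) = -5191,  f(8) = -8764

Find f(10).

First differences: -393, -807, -1443, -2349, -3573. Second differences: -414, -636, -906, -1224. Third differences: -222, -270, -318. Fourth differences: -48, -48.
Level-4 differences are constant, so f has degree 4.
Fitting a degree-4 polynomial gives f(t) = -2t^4 - t³ - t² + t - 4.
Then f(10) = -21094.

-21094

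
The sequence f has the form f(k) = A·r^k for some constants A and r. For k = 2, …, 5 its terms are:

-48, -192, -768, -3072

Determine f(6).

Consecutive ratio: -192/(-48) = 4, and -768/(-192) = 4, so r = 4.
Then A·4^2 = -48 gives A = -3, and f(k) = -3·4^k.
f(6) = -3·4^6 = -12288.

-12288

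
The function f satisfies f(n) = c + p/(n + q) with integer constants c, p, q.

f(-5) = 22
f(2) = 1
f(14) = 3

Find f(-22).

5

(f(n) − c)(n + q) = p for each data point; the three points give a linear system in c and q, then p follows.
Solving: c = 4, q = 4, p = -18, so f(n) = 4 − 18/(n + 4).
Then f(-22) = 4 − 18/(-18) = 5.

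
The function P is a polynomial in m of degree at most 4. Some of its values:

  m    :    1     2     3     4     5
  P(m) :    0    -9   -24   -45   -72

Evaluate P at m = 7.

-144

Write P(m) = am^4 + bm³ + cm² + dm + e; the 5 given values yield a linear system in the 5 coefficients.
Solving, the top 2 coefficients vanish, and P(m) = -3m² + 3.
Then P(7) = -144.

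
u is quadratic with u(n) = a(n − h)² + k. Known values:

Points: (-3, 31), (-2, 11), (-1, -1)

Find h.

First differences -20, -12; second difference 8 = 2a, so a = 4.
Expanding, the n-coefficient is −2ah = -8h; matching it to the data gives h = 0, and then k = -5.
So u(n) = 4(n + 0)² − 5.
Hence h = 0.

0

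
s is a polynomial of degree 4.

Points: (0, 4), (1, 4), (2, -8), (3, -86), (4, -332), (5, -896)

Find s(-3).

-248

First differences: 0, -12, -78, -246, -564. Second differences: -12, -66, -168, -318. Third differences: -54, -102, -150. Fourth differences: -48, -48.
Level-4 differences are constant, so s has degree 4.
Fitting a degree-4 polynomial gives s(m) = -2m^4 + 3m³ - m² + 4.
Then s(-3) = -248.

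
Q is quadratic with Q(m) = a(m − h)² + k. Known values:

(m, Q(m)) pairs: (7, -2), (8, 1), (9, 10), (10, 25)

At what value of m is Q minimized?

7

First differences 3, 9, 15; second difference 6 = 2a, so a = 3.
Expanding, the m-coefficient is −2ah = -6h; matching it to the data gives h = 7, and then k = -2.
So Q(m) = 3(m − 7)² − 2.
Hence h = 7.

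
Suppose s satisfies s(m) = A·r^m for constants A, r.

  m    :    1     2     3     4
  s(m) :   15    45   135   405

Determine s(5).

Consecutive ratio: 45/15 = 3, and 135/45 = 3, so r = 3.
Then A·3^1 = 15 gives A = 5, and s(m) = 5·3^m.
s(5) = 5·3^5 = 1215.

1215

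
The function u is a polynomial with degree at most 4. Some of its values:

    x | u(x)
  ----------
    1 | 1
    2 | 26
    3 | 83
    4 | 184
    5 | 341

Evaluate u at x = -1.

-1

First differences: 25, 57, 101, 157. Second differences: 32, 44, 56. Third differences: 12, 12.
Level-3 differences are constant, so u has degree 3.
Fitting a degree-3 polynomial gives u(x) = 2x³ + 4x² - x - 4.
Then u(-1) = -1.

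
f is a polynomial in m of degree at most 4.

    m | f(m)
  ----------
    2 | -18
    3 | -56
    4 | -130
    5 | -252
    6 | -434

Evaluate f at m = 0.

Write f(m) = am^4 + bm³ + cm² + dm + e; the 5 given values yield a linear system in the 5 coefficients.
Solving, the leading coefficient vanishes, and f(m) = -2m³ - 2.
Then f(0) = -2.

-2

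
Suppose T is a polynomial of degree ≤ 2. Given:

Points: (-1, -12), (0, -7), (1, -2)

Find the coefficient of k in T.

Write T(k) = ak² + bk + c; the 3 given values yield a linear system in the 3 coefficients.
Solving, the leading coefficient vanishes, and T(k) = 5k - 7.
The coefficient of k is 5.

5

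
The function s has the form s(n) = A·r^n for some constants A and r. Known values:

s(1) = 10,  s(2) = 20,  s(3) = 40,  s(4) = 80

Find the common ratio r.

2

Consecutive ratio: 20/10 = 2, and 40/20 = 2, so r = 2.
Then A·2^1 = 10 gives A = 5, and s(n) = 5·2^n.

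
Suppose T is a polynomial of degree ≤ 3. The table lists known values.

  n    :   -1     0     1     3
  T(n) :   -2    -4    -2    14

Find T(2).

4

Write T(n) = an³ + bn² + cn + d; the 4 given values yield a linear system in the 4 coefficients.
Solving, the leading coefficient vanishes, and T(n) = 2n² - 4.
Then T(2) = 4.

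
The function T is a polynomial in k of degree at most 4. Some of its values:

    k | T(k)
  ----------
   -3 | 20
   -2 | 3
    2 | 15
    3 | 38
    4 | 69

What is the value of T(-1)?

-6

Write T(k) = ak^4 + bk³ + ck² + dk + e; the 5 given values yield a linear system in the 5 coefficients.
Solving, the top 2 coefficients vanish, and T(k) = 4k² + 3k - 7.
Then T(-1) = -6.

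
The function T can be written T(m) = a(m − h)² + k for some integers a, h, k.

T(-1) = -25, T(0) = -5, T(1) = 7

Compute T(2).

11

First differences 20, 12; second difference -8 = 2a, so a = -4.
Expanding, the m-coefficient is −2ah = 8h; matching it to the data gives h = 2, and then k = 11.
So T(m) = -4(m − 2)² + 11.
T(2) = -4·0² + 11 = 11.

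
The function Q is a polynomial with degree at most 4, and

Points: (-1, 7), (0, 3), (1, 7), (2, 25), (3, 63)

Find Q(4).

First differences: -4, 4, 18, 38. Second differences: 8, 14, 20. Third differences: 6, 6.
Level-3 differences are constant, so Q has degree 3.
Fitting a degree-3 polynomial gives Q(m) = m³ + 4m² - m + 3.
Then Q(4) = 127.

127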